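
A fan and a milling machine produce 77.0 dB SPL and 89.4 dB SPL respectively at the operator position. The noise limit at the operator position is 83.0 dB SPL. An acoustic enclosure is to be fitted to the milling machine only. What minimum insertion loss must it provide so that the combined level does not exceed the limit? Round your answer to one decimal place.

7.7 dB

The untreated sources together contribute 10^(77.0/10) = 5.012e+07, i.e. 77.00 dB SPL.
To meet 83.0 dB SPL overall, the treated milling machine may contribute at most 10^(83.0/10) − 5.012e+07 = 1.494e+08, i.e. 81.74 dB SPL.
So the milling machine must be reduced from 89.4 to 81.74 dB SPL: IL = 7.66 dB.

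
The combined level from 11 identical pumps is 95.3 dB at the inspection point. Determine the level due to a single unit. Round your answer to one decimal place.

84.9 dB

11 equal contributions raise the level by 10·log₁₀ 11 = 10.414 dB, so each unit alone gives 95.3 − 10.414.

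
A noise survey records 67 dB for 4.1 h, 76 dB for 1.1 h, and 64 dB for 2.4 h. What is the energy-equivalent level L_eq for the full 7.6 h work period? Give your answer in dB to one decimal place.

69.7 dB

Weight each interval's intensity by its duration and average over T = 7.6 h:
Σ tᵢ·10^(Lᵢ/10) = 4.1·10^(67/10) + 1.1·10^(76/10) + 2.4·10^(64/10) = 7.037e+07.
L_eq = 10·log₁₀(7.037e+07/7.6) = 69.67 dB.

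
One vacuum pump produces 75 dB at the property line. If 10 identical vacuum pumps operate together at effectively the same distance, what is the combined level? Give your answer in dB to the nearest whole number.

N identical incoherent sources raise the level by 10·log₁₀ N.
L_total = 75 + 10·log₁₀(10) = 75 + 10.000 = 85.00 dB.

85 dB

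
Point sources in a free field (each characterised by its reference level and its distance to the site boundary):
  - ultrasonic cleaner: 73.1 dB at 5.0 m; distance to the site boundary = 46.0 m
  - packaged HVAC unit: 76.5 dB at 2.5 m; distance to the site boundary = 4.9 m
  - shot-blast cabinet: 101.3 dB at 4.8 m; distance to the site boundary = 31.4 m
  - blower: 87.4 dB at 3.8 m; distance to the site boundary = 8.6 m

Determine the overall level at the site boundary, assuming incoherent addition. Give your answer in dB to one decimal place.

86.4 dB

First find each source's level at the receiver (point-source: −20·log₁₀(r/r_ref)), then combine on an intensity basis.
ultrasonic cleaner: 73.1 − 20·log₁₀(46.0/5.0) = 73.1 − 19.28 = 53.82 dB.
packaged HVAC unit: 76.5 − 20·log₁₀(4.9/2.5) = 76.5 − 5.85 = 70.65 dB.
shot-blast cabinet: 101.3 − 20·log₁₀(31.4/4.8) = 101.3 − 16.31 = 84.99 dB.
blower: 87.4 − 20·log₁₀(8.6/3.8) = 87.4 − 7.09 = 80.31 dB.
Σ 10^(L/10) = 4.344e+08 → L_total = 10·log₁₀(4.344e+08) = 86.38 dB.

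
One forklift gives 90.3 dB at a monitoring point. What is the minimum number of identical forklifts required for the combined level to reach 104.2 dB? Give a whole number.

25

N identical sources give L₁ + 10·log₁₀ N, so require 10·log₁₀ N ≥ 104.2 − 90.3 = 13.9 dB.
N ≥ 10^(13.9/10) = 24.547, so N = 25.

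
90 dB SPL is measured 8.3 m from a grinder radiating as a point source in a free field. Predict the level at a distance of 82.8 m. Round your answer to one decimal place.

Point-source attenuation: ΔL = 20·log₁₀(r₂/r₁) = 20·log₁₀(82.8/8.3) = 19.979 dB.
L₂ = 90 − 20·log₁₀(82.8/8.3) = 90 − 19.979 = 70.02 dB SPL.

70.0 dB SPL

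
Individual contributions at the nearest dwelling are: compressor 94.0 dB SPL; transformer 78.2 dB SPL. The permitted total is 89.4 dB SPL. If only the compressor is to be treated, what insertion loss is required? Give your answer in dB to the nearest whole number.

5 dB

Everything except the compressor sums to 10^(78.2/10) = 6.607e+07 in linear terms, 78.20 dB SPL.
To meet 89.4 dB SPL overall, the treated compressor may contribute at most 10^(89.4/10) − 6.607e+07 = 8.049e+08, i.e. 89.06 dB SPL.
Required insertion loss = 94.0 − 89.06 = 4.94 dB.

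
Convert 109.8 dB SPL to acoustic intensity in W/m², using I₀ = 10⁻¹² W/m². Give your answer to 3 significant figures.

0.0955 W/m²

I/I₀ = 10^(109.8/10) = 9.55e+10, so I = 9.55e+10 × 10⁻¹² W/m².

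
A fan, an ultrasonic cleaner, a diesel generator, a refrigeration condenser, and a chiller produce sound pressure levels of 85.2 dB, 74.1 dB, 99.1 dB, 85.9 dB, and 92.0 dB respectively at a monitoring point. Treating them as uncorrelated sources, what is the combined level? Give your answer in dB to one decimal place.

For uncorrelated sources the intensities add, so convert each level to linear form, sum, and take 10·log₁₀ of the total.
Σ 10^(L/10) = 10^(85.2/10) + 10^(74.1/10) + 10^(99.1/10) + 10^(85.9/10) + 10^(92.0/10) = 1.046e+10.
L_total = 10·log₁₀(1.046e+10) = 100.19 dB.

100.2 dB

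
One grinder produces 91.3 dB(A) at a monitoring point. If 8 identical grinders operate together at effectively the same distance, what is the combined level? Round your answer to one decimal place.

L_total = L₁ + 10·log₁₀ N for N identical incoherent sources.
L_total = 91.3 + 10·log₁₀(8) = 91.3 + 9.031 = 100.33 dB(A).

100.3 dB(A)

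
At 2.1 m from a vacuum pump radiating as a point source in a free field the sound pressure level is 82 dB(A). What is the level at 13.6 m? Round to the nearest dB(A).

Point-source attenuation: ΔL = 20·log₁₀(r₂/r₁) = 20·log₁₀(13.6/2.1) = 16.226 dB.
L₂ = 82 − 20·log₁₀(13.6/2.1) = 82 − 16.226 = 65.77 dB(A).

66 dB(A)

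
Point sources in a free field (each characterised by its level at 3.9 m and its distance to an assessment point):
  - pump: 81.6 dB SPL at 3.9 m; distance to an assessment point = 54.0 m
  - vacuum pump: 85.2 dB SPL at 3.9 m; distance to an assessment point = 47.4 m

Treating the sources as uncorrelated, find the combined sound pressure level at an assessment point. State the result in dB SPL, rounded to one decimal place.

64.8 dB SPL

Propagate each source to the receiver with L = L_ref − 20·log₁₀(r/r_ref), then add intensities.
pump: 81.6 − 20·log₁₀(54.0/3.9) = 81.6 − 22.83 = 58.77 dB SPL.
vacuum pump: 85.2 − 20·log₁₀(47.4/3.9) = 85.2 − 21.69 = 63.51 dB SPL.
Σ 10^(L/10) = 2.996e+06 → L_total = 10·log₁₀(2.996e+06) = 64.76 dB SPL.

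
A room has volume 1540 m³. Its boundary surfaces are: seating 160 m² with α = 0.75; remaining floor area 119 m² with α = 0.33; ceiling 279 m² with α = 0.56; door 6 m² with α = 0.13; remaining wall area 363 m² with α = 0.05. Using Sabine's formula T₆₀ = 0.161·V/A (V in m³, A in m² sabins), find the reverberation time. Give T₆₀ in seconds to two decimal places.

0.74 s

Summing Sᵢαᵢ: 160·0.75 + 119·0.33 + 279·0.56 + 6·0.13 + 363·0.05 = 334.44 m².
T₆₀ = 0.161·V/A = 0.161·1540/334.44 = 0.741 s.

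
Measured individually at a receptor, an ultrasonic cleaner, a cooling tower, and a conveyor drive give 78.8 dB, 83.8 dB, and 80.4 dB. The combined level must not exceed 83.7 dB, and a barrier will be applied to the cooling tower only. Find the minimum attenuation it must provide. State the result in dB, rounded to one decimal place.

6.9 dB

Fixed contribution from the other sources: Σ 10^(L/10) = 10^(78.8/10) + 10^(80.4/10) = 1.855e+08 (82.68 dB).
The limit corresponds to 10^(83.7/10) = 2.344e+08; subtracting the fixed part leaves 4.892e+07 for the cooling tower, i.e. 76.89 dB.
So the cooling tower must be reduced from 83.8 to 76.89 dB: IL = 6.91 dB.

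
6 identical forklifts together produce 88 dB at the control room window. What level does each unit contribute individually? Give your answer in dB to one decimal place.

For N identical incoherent sources L_total = L₁ + 10·log₁₀ N, so L₁ = 88 − 10·log₁₀(6) = 88 − 7.782.

80.2 dB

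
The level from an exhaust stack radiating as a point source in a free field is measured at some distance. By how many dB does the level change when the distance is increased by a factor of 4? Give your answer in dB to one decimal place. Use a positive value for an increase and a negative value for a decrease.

-12.0 dB

With spherical spreading the level changes by −20·log₁₀(r₂/r₁).
ΔL = −20·log₁₀(4) = -12.04 dB.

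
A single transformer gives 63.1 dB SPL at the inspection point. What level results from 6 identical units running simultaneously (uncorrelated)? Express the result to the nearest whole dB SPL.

71 dB SPL

N identical incoherent sources raise the level by 10·log₁₀ N.
L_total = 63.1 + 10·log₁₀(6) = 63.1 + 7.782 = 70.88 dB SPL.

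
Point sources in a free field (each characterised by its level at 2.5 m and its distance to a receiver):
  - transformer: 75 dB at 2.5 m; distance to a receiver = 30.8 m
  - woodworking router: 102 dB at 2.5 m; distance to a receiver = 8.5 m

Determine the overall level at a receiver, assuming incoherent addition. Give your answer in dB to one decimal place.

91.4 dB

First find each source's level at the receiver (point-source: −20·log₁₀(r/r_ref)), then combine on an intensity basis.
transformer: 75 − 20·log₁₀(30.8/2.5) = 75 − 21.81 = 53.19 dB.
woodworking router: 102 − 20·log₁₀(8.5/2.5) = 102 − 10.63 = 91.37 dB.
Σ 10^(L/10) = 1.371e+09 → L_total = 10·log₁₀(1.371e+09) = 91.37 dB.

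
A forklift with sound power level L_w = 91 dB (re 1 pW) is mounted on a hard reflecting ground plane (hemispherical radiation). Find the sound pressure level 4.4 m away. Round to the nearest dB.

70 dB

The power spreads over a hemisphere of area 2π·r², so L_p = L_w − 10·log₁₀(2π·r²).
2π·r² = 121.6 m², 10·log₁₀ of that is 20.851 dB.
L_p = 91 − 20.851 = 70.15 dB.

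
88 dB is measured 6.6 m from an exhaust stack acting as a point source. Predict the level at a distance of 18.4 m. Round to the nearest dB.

Spherical spreading from a point source gives a 20·log₁₀(r₂/r₁) drop.
L₂ = 88 − 20·log₁₀(18.4/6.6) = 88 − 8.905 = 79.09 dB.

79 dB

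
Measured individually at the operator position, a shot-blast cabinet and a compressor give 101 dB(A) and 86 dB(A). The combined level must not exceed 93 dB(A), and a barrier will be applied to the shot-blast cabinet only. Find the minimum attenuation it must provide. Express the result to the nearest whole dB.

9 dB

The untreated sources together contribute 10^(86/10) = 3.981e+08, i.e. 86.00 dB(A).
To meet 93 dB(A) overall, the treated shot-blast cabinet may contribute at most 10^(93/10) − 3.981e+08 = 1.597e+09, i.e. 92.03 dB(A).
Required insertion loss = 101 − 92.03 = 8.97 dB.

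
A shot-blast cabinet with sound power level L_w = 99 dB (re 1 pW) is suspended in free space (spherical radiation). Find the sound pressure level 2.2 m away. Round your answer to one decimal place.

81.2 dB

L_p = L_w − 10·log₁₀(4π·r²) with r = 2.2 m.
4π·r² = 60.82 m², 10·log₁₀ of that is 17.841 dB.
L_p = 99 − 17.841 = 81.16 dB.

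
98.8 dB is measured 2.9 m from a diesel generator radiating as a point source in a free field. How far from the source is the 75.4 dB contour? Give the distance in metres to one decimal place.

Point-source spreading drops the level by 20·log₁₀(r₂/r₁); inverting, r₂/r₁ = 10^(ΔL/20).
r₂ = 2.9·10^((98.8−75.4)/20) = 2.9·10^(23.4/20) = 42.89 m.

42.9 m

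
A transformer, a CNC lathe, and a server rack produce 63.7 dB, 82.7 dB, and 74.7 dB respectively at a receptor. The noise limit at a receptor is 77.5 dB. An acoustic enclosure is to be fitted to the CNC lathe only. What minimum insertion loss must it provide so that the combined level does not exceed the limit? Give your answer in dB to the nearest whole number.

Everything except the CNC lathe sums to 10^(63.7/10) + 10^(74.7/10) = 3.186e+07 in linear terms, 75.03 dB.
The limit corresponds to 10^(77.5/10) = 5.623e+07; subtracting the fixed part leaves 2.438e+07 for the CNC lathe, i.e. 73.87 dB.
Required insertion loss = 82.7 − 73.87 = 8.83 dB.

9 dB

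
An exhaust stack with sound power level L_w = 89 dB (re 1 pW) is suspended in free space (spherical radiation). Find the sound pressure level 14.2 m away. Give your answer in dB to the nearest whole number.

55 dB

Free-field spherical radiation: L_p = L_w − 10·log₁₀(4π·r²), r = 14.2 m.
4π·r² = 2534 m², 10·log₁₀ of that is 34.038 dB.
L_p = 89 − 34.038 = 54.96 dB.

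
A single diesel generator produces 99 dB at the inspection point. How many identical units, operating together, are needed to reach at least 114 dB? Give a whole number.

N identical sources give L₁ + 10·log₁₀ N, so require 10·log₁₀ N ≥ 114 − 99 = 15.0 dB.
N ≥ 10^(15.0/10) = 31.623, so N = 32.

32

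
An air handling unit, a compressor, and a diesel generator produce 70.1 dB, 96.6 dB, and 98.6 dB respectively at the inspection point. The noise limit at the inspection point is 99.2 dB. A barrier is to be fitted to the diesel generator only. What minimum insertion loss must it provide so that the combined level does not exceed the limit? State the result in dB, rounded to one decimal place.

2.9 dB

Fixed contribution from the other sources: Σ 10^(L/10) = 10^(70.1/10) + 10^(96.6/10) = 4.581e+09 (96.61 dB).
To meet 99.2 dB overall, the treated diesel generator may contribute at most 10^(99.2/10) − 4.581e+09 = 3.737e+09, i.e. 95.72 dB.
So the diesel generator must be reduced from 98.6 to 95.72 dB: IL = 2.88 dB.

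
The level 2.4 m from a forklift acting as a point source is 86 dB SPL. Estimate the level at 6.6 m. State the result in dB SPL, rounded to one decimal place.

Spherical spreading from a point source gives a 20·log₁₀(r₂/r₁) drop.
L₂ = 86 − 20·log₁₀(6.6/2.4) = 86 − 8.787 = 77.21 dB SPL.

77.2 dB SPL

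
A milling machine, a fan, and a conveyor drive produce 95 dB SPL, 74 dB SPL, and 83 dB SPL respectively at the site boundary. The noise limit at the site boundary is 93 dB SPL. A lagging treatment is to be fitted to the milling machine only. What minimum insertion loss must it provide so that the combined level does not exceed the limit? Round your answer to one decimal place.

The untreated sources together contribute 10^(74/10) + 10^(83/10) = 2.246e+08, i.e. 83.51 dB SPL.
To meet 93 dB SPL overall, the treated milling machine may contribute at most 10^(93/10) − 2.246e+08 = 1.771e+09, i.e. 92.48 dB SPL.
So the milling machine must be reduced from 95 to 92.48 dB SPL: IL = 2.52 dB.

2.5 dB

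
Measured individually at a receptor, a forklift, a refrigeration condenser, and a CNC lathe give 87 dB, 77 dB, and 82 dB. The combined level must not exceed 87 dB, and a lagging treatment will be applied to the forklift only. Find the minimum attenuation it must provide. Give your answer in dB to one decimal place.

Fixed contribution from the other sources: Σ 10^(L/10) = 10^(77/10) + 10^(82/10) = 2.086e+08 (83.19 dB).
To meet 87 dB overall, the treated forklift may contribute at most 10^(87/10) − 2.086e+08 = 2.926e+08, i.e. 84.66 dB.
Required insertion loss = 87 − 84.66 = 2.34 dB.

2.3 dB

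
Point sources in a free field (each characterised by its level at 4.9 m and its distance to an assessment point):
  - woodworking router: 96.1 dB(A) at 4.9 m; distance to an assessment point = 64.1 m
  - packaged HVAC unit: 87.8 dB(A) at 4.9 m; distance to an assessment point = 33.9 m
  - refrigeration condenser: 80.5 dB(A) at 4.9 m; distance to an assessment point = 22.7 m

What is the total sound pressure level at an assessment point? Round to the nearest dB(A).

76 dB(A)

Apply inverse-square spreading to bring every level to the receiver, then sum 10^(L/10).
woodworking router: 96.1 − 20·log₁₀(64.1/4.9) = 96.1 − 22.33 = 73.77 dB(A).
packaged HVAC unit: 87.8 − 20·log₁₀(33.9/4.9) = 87.8 − 16.80 = 71.00 dB(A).
refrigeration condenser: 80.5 − 20·log₁₀(22.7/4.9) = 80.5 − 13.32 = 67.18 dB(A).
Σ 10^(L/10) = 4.162e+07 → L_total = 10·log₁₀(4.162e+07) = 76.19 dB(A).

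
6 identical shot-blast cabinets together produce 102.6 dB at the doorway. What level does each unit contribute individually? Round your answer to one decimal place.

94.8 dB

6 equal contributions raise the level by 10·log₁₀ 6 = 7.782 dB, so each unit alone gives 102.6 − 7.782.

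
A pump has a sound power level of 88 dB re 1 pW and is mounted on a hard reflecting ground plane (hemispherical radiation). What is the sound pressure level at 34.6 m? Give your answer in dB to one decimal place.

Free-field hemispherical radiation: L_p = L_w − 10·log₁₀(2π·r²), r = 34.6 m.
2π·r² = 7522 m², 10·log₁₀ of that is 38.763 dB.
L_p = 88 − 38.763 = 49.24 dB.

49.2 dB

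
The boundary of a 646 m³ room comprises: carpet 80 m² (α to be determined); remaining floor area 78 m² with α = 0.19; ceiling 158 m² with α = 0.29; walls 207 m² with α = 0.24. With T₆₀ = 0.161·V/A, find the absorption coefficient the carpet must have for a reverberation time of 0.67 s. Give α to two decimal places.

Required total absorption A = 0.161·646/0.67 = 155.23 m².
Absorption from the other surfaces = 78·0.19 + 158·0.29 + 207·0.24 = 110.32 m², so the carpet must supply 44.91 m² over 80 m².
α = 44.91/80 = 0.561.

0.56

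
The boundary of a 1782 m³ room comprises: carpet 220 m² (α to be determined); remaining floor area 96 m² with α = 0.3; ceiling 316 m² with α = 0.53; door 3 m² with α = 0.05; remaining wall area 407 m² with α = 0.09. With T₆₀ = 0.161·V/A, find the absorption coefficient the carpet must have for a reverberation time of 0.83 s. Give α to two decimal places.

0.51

From T₆₀ = 0.161·V/A, the target T₆₀ = 0.83 s needs A = 0.161·1782/0.83 = 345.67 m².
Absorption from the other surfaces = 96·0.3 + 316·0.53 + 3·0.05 + 407·0.09 = 233.06 m², so the carpet must supply 112.61 m² over 220 m².
α = 112.61/220 = 0.512.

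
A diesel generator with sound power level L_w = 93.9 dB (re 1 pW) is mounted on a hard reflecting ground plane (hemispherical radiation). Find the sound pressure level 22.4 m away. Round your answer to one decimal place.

Free-field hemispherical radiation: L_p = L_w − 10·log₁₀(2π·r²), r = 22.4 m.
2π·r² = 3153 m², 10·log₁₀ of that is 34.987 dB.
L_p = 93.9 − 34.987 = 58.91 dB.

58.9 dB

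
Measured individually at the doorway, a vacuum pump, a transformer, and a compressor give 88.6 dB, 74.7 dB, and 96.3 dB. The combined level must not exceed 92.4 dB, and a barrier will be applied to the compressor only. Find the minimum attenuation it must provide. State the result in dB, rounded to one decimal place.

Fixed contribution from the other sources: Σ 10^(L/10) = 10^(88.6/10) + 10^(74.7/10) = 7.539e+08 (88.77 dB).
The limit corresponds to 10^(92.4/10) = 1.738e+09; subtracting the fixed part leaves 9.839e+08 for the compressor, i.e. 89.93 dB.
So the compressor must be reduced from 96.3 to 89.93 dB: IL = 6.37 dB.

6.4 dB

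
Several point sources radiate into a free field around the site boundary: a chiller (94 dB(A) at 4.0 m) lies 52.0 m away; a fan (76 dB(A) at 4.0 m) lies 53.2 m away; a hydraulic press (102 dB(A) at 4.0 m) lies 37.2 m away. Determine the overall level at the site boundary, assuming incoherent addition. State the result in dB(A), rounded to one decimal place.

Apply inverse-square spreading to bring every level to the receiver, then sum 10^(L/10).
chiller: 94 − 20·log₁₀(52.0/4.0) = 94 − 22.28 = 71.72 dB(A).
fan: 76 − 20·log₁₀(53.2/4.0) = 76 − 22.48 = 53.52 dB(A).
hydraulic press: 102 − 20·log₁₀(37.2/4.0) = 102 − 19.37 = 82.63 dB(A).
Σ 10^(L/10) = 1.983e+08 → L_total = 10·log₁₀(1.983e+08) = 82.97 dB(A).

83.0 dB(A)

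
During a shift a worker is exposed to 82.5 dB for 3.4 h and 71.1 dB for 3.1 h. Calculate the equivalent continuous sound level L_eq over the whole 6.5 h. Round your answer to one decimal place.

80.0 dB

The energy average is taken in the linear domain: L_eq = 10·log₁₀[(Σ tᵢ·10^(Lᵢ/10))/T], T = 6.5 h.
Σ tᵢ·10^(Lᵢ/10) = 3.4·10^(82.5/10) + 3.1·10^(71.1/10) = 6.446e+08.
L_eq = 10·log₁₀(6.446e+08/6.5) = 79.96 dB.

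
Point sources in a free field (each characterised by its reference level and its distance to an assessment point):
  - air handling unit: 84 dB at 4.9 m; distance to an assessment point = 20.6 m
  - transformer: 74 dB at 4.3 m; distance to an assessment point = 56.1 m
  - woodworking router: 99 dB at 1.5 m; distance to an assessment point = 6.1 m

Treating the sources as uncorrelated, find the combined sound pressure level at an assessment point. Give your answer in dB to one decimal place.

First find each source's level at the receiver (point-source: −20·log₁₀(r/r_ref)), then combine on an intensity basis.
air handling unit: 84 − 20·log₁₀(20.6/4.9) = 84 − 12.47 = 71.53 dB.
transformer: 74 − 20·log₁₀(56.1/4.3) = 74 − 22.31 = 51.69 dB.
woodworking router: 99 − 20·log₁₀(6.1/1.5) = 99 − 12.18 = 86.82 dB.
Σ 10^(L/10) = 4.947e+08 → L_total = 10·log₁₀(4.947e+08) = 86.94 dB.

86.9 dB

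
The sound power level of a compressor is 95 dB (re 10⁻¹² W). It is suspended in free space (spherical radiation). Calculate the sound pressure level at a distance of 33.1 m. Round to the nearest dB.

Free-field spherical radiation: L_p = L_w − 10·log₁₀(4π·r²), r = 33.1 m.
4π·r² = 1.377e+04 m², 10·log₁₀ of that is 41.389 dB.
L_p = 95 − 41.389 = 53.61 dB.

54 dB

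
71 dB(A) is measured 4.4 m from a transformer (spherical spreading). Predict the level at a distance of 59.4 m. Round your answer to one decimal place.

Point-source attenuation: ΔL = 20·log₁₀(r₂/r₁) = 20·log₁₀(59.4/4.4) = 22.607 dB.
L₂ = 71 − 20·log₁₀(59.4/4.4) = 71 − 22.607 = 48.39 dB(A).

48.4 dB(A)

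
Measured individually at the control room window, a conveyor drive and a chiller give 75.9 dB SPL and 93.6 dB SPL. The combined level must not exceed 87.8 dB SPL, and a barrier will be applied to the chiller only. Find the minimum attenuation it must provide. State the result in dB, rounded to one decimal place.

The untreated sources together contribute 10^(75.9/10) = 3.890e+07, i.e. 75.90 dB SPL.
The limit corresponds to 10^(87.8/10) = 6.026e+08; subtracting the fixed part leaves 5.637e+08 for the chiller, i.e. 87.51 dB SPL.
Required insertion loss = 93.6 − 87.51 = 6.09 dB.

6.1 dB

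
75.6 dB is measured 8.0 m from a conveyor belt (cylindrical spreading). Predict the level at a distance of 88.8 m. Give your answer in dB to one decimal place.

For a line source, L₂ = L₁ − 10·log₁₀(r₂/r₁).
L₂ = 75.6 − 10·log₁₀(88.8/8.0) = 75.6 − 10.453 = 65.15 dB.

65.1 dB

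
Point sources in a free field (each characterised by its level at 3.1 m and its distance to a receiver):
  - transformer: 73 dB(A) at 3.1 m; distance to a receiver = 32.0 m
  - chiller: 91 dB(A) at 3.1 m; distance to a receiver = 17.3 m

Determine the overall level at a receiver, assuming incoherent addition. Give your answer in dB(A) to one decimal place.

76.1 dB(A)

Propagate each source to the receiver with L = L_ref − 20·log₁₀(r/r_ref), then add intensities.
transformer: 73 − 20·log₁₀(32.0/3.1) = 73 − 20.28 = 52.72 dB(A).
chiller: 91 − 20·log₁₀(17.3/3.1) = 91 − 14.93 = 76.07 dB(A).
Σ 10^(L/10) = 4.061e+07 → L_total = 10·log₁₀(4.061e+07) = 76.09 dB(A).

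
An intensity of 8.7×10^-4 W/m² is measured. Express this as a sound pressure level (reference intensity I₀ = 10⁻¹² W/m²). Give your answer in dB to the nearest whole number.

L = 10·log₁₀(I/I₀) = 10·log₁₀(8.7×10^-4/10⁻¹²) = 10·log₁₀(8.7×10^8).
L = 10·(0.9395 + 8) = 89.40 dB.

89 dB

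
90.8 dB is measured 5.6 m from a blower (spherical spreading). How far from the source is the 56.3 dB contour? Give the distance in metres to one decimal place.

297.3 m

The 34.5 dB drop corresponds to a distance ratio of 10^(34.5/20) for a point source.
r₂ = 5.6·10^((90.8−56.3)/20) = 5.6·10^(34.5/20) = 297.30 m.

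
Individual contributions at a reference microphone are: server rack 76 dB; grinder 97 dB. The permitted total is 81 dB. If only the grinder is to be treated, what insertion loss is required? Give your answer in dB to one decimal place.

17.7 dB

Everything except the grinder sums to 10^(76/10) = 3.981e+07 in linear terms, 76.00 dB.
The limit corresponds to 10^(81/10) = 1.259e+08; subtracting the fixed part leaves 8.608e+07 for the grinder, i.e. 79.35 dB.
So the grinder must be reduced from 97 to 79.35 dB: IL = 17.65 dB.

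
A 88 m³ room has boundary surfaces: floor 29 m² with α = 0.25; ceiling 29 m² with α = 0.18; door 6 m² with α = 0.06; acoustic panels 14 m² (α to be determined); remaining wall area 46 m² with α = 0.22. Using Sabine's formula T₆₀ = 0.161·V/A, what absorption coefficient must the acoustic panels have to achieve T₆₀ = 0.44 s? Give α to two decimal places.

0.66

From T₆₀ = 0.161·V/A, the target T₆₀ = 0.44 s needs A = 0.161·88/0.44 = 32.20 m².
Absorption from the other surfaces = 29·0.25 + 29·0.18 + 6·0.06 + 46·0.22 = 22.95 m², so the acoustic panels must supply 9.25 m² over 14 m².
α = 9.25/14 = 0.661.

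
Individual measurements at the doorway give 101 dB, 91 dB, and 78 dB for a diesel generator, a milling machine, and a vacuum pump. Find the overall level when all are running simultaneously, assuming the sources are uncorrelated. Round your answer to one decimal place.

For uncorrelated sources the intensities add, so convert each level to linear form, sum, and take 10·log₁₀ of the total.
Σ 10^(L/10) = 10^(101/10) + 10^(91/10) + 10^(78/10) = 1.391e+10.
L_total = 10·log₁₀(1.391e+10) = 101.43 dB.

101.4 dB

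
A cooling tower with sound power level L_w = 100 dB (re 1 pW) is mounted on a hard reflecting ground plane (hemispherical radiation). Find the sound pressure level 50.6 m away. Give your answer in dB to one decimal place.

Free-field hemispherical radiation: L_p = L_w − 10·log₁₀(2π·r²), r = 50.6 m.
2π·r² = 1.609e+04 m², 10·log₁₀ of that is 42.065 dB.
L_p = 100 − 42.065 = 57.94 dB.

57.9 dB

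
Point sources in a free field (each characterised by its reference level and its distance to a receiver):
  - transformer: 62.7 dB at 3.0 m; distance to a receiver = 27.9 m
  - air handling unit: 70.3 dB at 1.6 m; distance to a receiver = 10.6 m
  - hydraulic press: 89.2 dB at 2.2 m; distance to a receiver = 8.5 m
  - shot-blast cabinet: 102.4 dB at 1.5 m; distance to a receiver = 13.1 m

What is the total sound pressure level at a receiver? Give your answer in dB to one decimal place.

84.5 dB

Propagate each source to the receiver with L = L_ref − 20·log₁₀(r/r_ref), then add intensities.
transformer: 62.7 − 20·log₁₀(27.9/3.0) = 62.7 − 19.37 = 43.33 dB.
air handling unit: 70.3 − 20·log₁₀(10.6/1.6) = 70.3 − 16.42 = 53.88 dB.
hydraulic press: 89.2 − 20·log₁₀(8.5/2.2) = 89.2 − 11.74 = 77.46 dB.
shot-blast cabinet: 102.4 − 20·log₁₀(13.1/1.5) = 102.4 − 18.82 = 83.58 dB.
Σ 10^(L/10) = 2.838e+08 → L_total = 10·log₁₀(2.838e+08) = 84.53 dB.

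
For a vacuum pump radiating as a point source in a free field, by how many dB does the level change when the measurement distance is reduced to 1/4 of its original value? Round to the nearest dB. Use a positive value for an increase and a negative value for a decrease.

With spherical spreading the level changes by −20·log₁₀(r₂/r₁).
ΔL = −20·log₁₀(0.25) = +12.04 dB.

+12 dB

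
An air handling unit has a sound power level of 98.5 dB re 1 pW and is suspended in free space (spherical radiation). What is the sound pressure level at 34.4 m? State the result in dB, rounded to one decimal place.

The power spreads over a sphere of area 4π·r², so L_p = L_w − 10·log₁₀(4π·r²).
4π·r² = 1.487e+04 m², 10·log₁₀ of that is 41.723 dB.
L_p = 98.5 − 41.723 = 56.78 dB.

56.8 dB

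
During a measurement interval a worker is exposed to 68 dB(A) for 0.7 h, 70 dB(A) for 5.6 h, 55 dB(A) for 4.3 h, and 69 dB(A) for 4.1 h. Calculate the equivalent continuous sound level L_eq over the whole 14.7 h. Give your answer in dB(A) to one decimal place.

Weight each interval's intensity by its duration and average over T = 14.7 h:
Σ tᵢ·10^(Lᵢ/10) = 0.7·10^(68/10) + 5.6·10^(70/10) + 4.3·10^(55/10) + 4.1·10^(69/10) = 9.434e+07.
L_eq = 10·log₁₀(9.434e+07/14.7) = 68.07 dB(A).

68.1 dB(A)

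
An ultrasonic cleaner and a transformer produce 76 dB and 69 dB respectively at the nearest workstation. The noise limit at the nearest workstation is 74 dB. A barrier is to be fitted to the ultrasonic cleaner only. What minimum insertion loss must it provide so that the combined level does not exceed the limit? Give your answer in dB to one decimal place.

Everything except the ultrasonic cleaner sums to 10^(69/10) = 7.943e+06 in linear terms, 69.00 dB.
The limit corresponds to 10^(74/10) = 2.512e+07; subtracting the fixed part leaves 1.718e+07 for the ultrasonic cleaner, i.e. 72.35 dB.
Required insertion loss = 76 − 72.35 = 3.65 dB.

3.7 dB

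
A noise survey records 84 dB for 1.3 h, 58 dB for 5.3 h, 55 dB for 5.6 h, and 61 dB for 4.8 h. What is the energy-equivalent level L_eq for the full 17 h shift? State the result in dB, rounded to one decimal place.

73.0 dB

Weight each interval's intensity by its duration and average over T = 17 h:
Σ tᵢ·10^(Lᵢ/10) = 1.3·10^(84/10) + 5.3·10^(58/10) + 5.6·10^(55/10) + 4.8·10^(61/10) = 3.377e+08.
L_eq = 10·log₁₀(3.377e+08/17) = 72.98 dB.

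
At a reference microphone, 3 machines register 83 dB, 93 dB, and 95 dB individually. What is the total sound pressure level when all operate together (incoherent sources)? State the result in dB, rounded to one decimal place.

97.3 dB

For uncorrelated sources the intensities add, so convert each level to linear form, sum, and take 10·log₁₀ of the total.
Σ 10^(L/10) = 10^(83/10) + 10^(93/10) + 10^(95/10) = 5.357e+09.
L_total = 10·log₁₀(5.357e+09) = 97.29 dB.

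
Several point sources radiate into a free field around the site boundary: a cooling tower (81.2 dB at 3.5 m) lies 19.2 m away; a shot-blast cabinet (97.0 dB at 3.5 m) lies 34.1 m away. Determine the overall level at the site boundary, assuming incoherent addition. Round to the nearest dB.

Propagate each source to the receiver with L = L_ref − 20·log₁₀(r/r_ref), then add intensities.
cooling tower: 81.2 − 20·log₁₀(19.2/3.5) = 81.2 − 14.78 = 66.42 dB.
shot-blast cabinet: 97.0 − 20·log₁₀(34.1/3.5) = 97.0 − 19.77 = 77.23 dB.
Σ 10^(L/10) = 5.718e+07 → L_total = 10·log₁₀(5.718e+07) = 77.57 dB.

78 dB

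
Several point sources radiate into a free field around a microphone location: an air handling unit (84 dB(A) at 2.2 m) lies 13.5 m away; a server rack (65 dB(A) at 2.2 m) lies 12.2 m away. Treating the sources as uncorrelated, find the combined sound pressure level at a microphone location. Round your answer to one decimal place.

Apply inverse-square spreading to bring every level to the receiver, then sum 10^(L/10).
air handling unit: 84 − 20·log₁₀(13.5/2.2) = 84 − 15.76 = 68.24 dB(A).
server rack: 65 − 20·log₁₀(12.2/2.2) = 65 − 14.88 = 50.12 dB(A).
Σ 10^(L/10) = 6.774e+06 → L_total = 10·log₁₀(6.774e+06) = 68.31 dB(A).

68.3 dB(A)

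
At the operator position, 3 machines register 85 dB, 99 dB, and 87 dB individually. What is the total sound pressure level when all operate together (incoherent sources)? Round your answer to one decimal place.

For uncorrelated sources the intensities add, so convert each level to linear form, sum, and take 10·log₁₀ of the total.
Σ 10^(L/10) = 10^(85/10) + 10^(99/10) + 10^(87/10) = 8.761e+09.
L_total = 10·log₁₀(8.761e+09) = 99.43 dB.

99.4 dB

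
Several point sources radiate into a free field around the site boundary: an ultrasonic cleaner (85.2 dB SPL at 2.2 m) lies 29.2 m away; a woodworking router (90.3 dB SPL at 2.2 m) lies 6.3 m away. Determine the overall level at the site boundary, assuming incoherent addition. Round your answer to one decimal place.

81.2 dB SPL

First find each source's level at the receiver (point-source: −20·log₁₀(r/r_ref)), then combine on an intensity basis.
ultrasonic cleaner: 85.2 − 20·log₁₀(29.2/2.2) = 85.2 − 22.46 = 62.74 dB SPL.
woodworking router: 90.3 − 20·log₁₀(6.3/2.2) = 90.3 − 9.14 = 81.16 dB SPL.
Σ 10^(L/10) = 1.325e+08 → L_total = 10·log₁₀(1.325e+08) = 81.22 dB SPL.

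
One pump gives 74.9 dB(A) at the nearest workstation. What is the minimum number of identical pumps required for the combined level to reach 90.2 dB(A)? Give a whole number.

The shortfall is 90.2 − 74.9 = 15.3 dB, and N units add 10·log₁₀ N, so need 10·log₁₀ N ≥ 15.3.
N ≥ 10^(15.3/10) = 33.884, so N = 34.

34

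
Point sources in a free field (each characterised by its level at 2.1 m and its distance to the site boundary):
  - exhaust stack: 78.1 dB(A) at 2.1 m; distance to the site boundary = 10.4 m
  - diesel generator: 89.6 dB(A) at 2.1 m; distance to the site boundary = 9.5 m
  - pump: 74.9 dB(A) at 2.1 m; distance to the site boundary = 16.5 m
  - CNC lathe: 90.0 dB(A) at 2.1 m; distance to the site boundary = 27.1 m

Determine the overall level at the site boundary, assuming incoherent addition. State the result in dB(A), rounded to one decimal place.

Apply inverse-square spreading to bring every level to the receiver, then sum 10^(L/10).
exhaust stack: 78.1 − 20·log₁₀(10.4/2.1) = 78.1 − 13.90 = 64.20 dB(A).
diesel generator: 89.6 − 20·log₁₀(9.5/2.1) = 89.6 − 13.11 = 76.49 dB(A).
pump: 74.9 − 20·log₁₀(16.5/2.1) = 74.9 − 17.91 = 56.99 dB(A).
CNC lathe: 90.0 − 20·log₁₀(27.1/2.1) = 90.0 − 22.21 = 67.79 dB(A).
Σ 10^(L/10) = 5.370e+07 → L_total = 10·log₁₀(5.370e+07) = 77.30 dB(A).

77.3 dB(A)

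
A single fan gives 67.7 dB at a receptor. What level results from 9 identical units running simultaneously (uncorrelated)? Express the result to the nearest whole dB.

77 dB

L_total = L₁ + 10·log₁₀ N for N identical incoherent sources.
L_total = 67.7 + 10·log₁₀(9) = 67.7 + 9.542 = 77.24 dB.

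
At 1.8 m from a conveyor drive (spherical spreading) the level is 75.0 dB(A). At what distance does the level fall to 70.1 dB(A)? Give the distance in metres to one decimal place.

3.2 m

Point-source spreading drops the level by 20·log₁₀(r₂/r₁); inverting, r₂/r₁ = 10^(ΔL/20).
r₂ = 1.8·10^((75.0−70.1)/20) = 1.8·10^(4.9/20) = 3.16 m.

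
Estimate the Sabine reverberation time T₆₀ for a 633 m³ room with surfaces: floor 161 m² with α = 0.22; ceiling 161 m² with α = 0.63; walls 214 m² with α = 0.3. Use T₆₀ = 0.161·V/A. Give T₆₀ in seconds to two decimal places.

0.51 s

Total absorption A = 161·0.22 + 161·0.63 + 214·0.3 = 201.05 m² sabins.
T₆₀ = 0.161·V/A = 0.161·633/201.05 = 0.507 s.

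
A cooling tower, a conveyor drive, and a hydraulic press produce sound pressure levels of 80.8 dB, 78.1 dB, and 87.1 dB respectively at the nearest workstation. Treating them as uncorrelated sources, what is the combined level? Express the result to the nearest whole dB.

88 dB

For uncorrelated sources the intensities add, so convert each level to linear form, sum, and take 10·log₁₀ of the total.
Σ 10^(L/10) = 10^(80.8/10) + 10^(78.1/10) + 10^(87.1/10) = 6.977e+08.
L_total = 10·log₁₀(6.977e+08) = 88.44 dB.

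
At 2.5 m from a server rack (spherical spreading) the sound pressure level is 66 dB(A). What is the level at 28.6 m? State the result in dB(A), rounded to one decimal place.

44.8 dB(A)

Spherical spreading from a point source gives a 20·log₁₀(r₂/r₁) drop.
L₂ = 66 − 20·log₁₀(28.6/2.5) = 66 − 21.169 = 44.83 dB(A).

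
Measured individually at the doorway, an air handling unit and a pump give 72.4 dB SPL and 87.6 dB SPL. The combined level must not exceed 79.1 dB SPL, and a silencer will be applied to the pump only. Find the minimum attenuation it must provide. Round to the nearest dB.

Fixed contribution from the other source: Σ 10^(L/10) = 10^(72.4/10) = 1.738e+07 (72.40 dB SPL).
To meet 79.1 dB SPL overall, the treated pump may contribute at most 10^(79.1/10) − 1.738e+07 = 6.391e+07, i.e. 78.06 dB SPL.
Required insertion loss = 87.6 − 78.06 = 9.54 dB.

10 dB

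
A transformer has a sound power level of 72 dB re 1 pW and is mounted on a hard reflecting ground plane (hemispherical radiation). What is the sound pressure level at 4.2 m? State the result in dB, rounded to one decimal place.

Free-field hemispherical radiation: L_p = L_w − 10·log₁₀(2π·r²), r = 4.2 m.
2π·r² = 110.8 m², 10·log₁₀ of that is 20.447 dB.
L_p = 72 − 20.447 = 51.55 dB.

51.6 dB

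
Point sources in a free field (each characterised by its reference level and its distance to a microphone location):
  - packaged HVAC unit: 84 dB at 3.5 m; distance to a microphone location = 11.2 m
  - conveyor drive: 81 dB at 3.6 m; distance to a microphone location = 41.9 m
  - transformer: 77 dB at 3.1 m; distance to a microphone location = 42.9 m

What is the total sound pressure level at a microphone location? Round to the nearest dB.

74 dB

First find each source's level at the receiver (point-source: −20·log₁₀(r/r_ref)), then combine on an intensity basis.
packaged HVAC unit: 84 − 20·log₁₀(11.2/3.5) = 84 − 10.10 = 73.90 dB.
conveyor drive: 81 − 20·log₁₀(41.9/3.6) = 81 − 21.32 = 59.68 dB.
transformer: 77 − 20·log₁₀(42.9/3.1) = 77 − 22.82 = 54.18 dB.
Σ 10^(L/10) = 2.572e+07 → L_total = 10·log₁₀(2.572e+07) = 74.10 dB.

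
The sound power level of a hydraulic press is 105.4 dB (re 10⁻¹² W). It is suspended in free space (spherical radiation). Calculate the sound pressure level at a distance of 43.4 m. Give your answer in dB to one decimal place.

L_p = L_w − 10·log₁₀(4π·r²) with r = 43.4 m.
4π·r² = 2.367e+04 m², 10·log₁₀ of that is 43.742 dB.
L_p = 105.4 − 43.742 = 61.66 dB.

61.7 dB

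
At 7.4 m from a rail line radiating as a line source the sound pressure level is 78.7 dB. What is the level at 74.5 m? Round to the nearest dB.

Line-source attenuation: ΔL = 10·log₁₀(r₂/r₁) = 10·log₁₀(74.5/7.4) = 10.029 dB.
L₂ = 78.7 − 10·log₁₀(74.5/7.4) = 78.7 − 10.029 = 68.67 dB.

69 dB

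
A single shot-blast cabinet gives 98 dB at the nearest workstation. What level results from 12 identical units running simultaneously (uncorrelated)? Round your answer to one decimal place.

With 12 equal, uncorrelated contributions the intensity is 12× that of one unit, giving a rise of 10·log₁₀ 12.
L_total = 98 + 10·log₁₀(12) = 98 + 10.792 = 108.79 dB.

108.8 dB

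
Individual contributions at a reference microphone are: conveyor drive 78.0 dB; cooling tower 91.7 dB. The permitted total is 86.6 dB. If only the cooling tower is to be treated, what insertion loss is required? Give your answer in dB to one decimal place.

5.7 dB

Fixed contribution from the other source: Σ 10^(L/10) = 10^(78.0/10) = 6.310e+07 (78.00 dB).
The limit corresponds to 10^(86.6/10) = 4.571e+08; subtracting the fixed part leaves 3.940e+08 for the cooling tower, i.e. 85.95 dB.
Required insertion loss = 91.7 − 85.95 = 5.75 dB.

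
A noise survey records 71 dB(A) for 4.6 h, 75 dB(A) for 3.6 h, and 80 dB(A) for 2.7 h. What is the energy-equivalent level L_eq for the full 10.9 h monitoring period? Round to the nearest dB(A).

The energy average is taken in the linear domain: L_eq = 10·log₁₀[(Σ tᵢ·10^(Lᵢ/10))/T], T = 10.9 h.
Σ tᵢ·10^(Lᵢ/10) = 4.6·10^(71/10) + 3.6·10^(75/10) + 2.7·10^(80/10) = 4.418e+08.
L_eq = 10·log₁₀(4.418e+08/10.9) = 76.08 dB(A).

76 dB(A)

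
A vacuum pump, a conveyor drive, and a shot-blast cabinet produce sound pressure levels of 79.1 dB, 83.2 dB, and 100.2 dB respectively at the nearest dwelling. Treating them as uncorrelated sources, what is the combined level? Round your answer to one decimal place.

Incoherent sources combine by intensity addition: L_total = 10·log₁₀(Σ 10^(L_i/10)).
Σ 10^(L/10) = 10^(79.1/10) + 10^(83.2/10) + 10^(100.2/10) = 1.076e+10.
L_total = 10·log₁₀(1.076e+10) = 100.32 dB.

100.3 dB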